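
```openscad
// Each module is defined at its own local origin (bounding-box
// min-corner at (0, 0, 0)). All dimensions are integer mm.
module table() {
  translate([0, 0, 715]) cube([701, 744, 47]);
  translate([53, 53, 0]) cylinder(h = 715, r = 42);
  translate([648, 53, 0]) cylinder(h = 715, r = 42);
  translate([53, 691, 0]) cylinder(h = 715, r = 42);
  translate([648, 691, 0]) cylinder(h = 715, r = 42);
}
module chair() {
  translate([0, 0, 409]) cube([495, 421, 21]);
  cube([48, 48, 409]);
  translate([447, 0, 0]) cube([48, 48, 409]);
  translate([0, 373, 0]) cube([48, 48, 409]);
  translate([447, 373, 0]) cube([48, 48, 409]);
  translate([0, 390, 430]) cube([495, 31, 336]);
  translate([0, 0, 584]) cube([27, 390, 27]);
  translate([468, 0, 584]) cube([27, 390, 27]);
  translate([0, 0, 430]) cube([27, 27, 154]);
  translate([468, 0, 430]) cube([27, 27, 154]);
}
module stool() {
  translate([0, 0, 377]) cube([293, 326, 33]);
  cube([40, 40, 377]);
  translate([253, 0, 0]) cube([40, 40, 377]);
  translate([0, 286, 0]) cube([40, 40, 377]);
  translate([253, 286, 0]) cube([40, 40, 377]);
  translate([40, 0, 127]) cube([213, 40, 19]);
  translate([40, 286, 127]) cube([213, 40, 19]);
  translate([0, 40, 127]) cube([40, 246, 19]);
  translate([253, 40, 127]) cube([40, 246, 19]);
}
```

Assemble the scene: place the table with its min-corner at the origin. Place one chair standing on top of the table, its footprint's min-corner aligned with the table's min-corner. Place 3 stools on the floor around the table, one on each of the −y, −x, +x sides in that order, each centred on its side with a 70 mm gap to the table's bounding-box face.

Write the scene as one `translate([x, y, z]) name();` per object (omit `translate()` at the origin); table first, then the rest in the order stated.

table();
translate([0, 0, 762]) chair();
translate([204, -396, 0]) stool();
translate([-363, 209, 0]) stool();
translate([771, 209, 0]) stool();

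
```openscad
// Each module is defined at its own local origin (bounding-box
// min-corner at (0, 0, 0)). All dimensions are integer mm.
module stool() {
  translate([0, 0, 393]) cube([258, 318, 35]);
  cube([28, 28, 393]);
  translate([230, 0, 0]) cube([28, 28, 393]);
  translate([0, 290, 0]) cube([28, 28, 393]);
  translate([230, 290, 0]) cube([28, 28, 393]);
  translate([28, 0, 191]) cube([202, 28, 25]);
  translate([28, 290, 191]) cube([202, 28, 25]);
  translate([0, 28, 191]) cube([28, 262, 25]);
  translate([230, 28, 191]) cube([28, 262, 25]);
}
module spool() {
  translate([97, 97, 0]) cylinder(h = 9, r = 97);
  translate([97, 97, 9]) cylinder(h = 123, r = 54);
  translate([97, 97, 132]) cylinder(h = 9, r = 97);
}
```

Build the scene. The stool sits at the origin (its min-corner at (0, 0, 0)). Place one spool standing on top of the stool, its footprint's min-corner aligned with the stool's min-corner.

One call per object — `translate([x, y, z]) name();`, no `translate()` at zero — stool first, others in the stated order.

stool();
translate([0, 0, 428]) spool();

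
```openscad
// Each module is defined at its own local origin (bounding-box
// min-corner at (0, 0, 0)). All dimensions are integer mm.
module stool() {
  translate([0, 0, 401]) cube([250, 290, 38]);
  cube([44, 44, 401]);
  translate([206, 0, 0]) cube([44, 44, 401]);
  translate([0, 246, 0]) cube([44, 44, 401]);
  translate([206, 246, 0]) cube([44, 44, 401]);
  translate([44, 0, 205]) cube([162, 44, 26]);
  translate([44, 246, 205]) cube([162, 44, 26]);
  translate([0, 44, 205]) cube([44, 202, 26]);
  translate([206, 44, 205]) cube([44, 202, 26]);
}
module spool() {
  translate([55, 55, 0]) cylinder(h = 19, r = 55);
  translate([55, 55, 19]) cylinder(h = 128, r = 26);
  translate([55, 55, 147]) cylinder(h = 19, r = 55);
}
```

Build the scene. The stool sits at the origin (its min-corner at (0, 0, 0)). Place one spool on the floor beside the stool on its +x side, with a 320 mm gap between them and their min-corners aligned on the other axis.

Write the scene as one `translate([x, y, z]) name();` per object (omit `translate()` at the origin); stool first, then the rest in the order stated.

stool();
translate([570, 0, 0]) spool();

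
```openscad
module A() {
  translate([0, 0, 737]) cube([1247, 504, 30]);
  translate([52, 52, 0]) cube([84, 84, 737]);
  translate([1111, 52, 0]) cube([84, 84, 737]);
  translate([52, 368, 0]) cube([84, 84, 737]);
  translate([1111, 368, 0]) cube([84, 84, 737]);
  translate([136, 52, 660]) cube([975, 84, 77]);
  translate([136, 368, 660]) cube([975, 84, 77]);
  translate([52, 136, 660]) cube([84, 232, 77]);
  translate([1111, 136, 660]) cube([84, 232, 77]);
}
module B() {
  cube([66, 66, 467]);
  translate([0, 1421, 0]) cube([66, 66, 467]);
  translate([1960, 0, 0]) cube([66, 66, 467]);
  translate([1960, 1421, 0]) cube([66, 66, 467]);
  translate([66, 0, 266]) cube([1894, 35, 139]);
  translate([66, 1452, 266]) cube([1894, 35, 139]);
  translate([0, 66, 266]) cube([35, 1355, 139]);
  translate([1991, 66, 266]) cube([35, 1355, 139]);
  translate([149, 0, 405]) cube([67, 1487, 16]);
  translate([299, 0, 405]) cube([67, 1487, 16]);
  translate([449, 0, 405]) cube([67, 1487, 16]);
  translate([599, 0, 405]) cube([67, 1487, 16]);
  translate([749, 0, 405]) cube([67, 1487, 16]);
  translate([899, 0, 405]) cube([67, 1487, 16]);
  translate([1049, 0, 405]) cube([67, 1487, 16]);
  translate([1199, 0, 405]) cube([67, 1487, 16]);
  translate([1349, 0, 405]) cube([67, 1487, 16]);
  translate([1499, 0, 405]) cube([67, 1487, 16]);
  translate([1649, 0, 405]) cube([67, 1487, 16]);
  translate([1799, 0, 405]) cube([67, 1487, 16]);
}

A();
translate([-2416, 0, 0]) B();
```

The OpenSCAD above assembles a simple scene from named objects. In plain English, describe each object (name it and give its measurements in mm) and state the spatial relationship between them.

A is a table with a 1247×504 mm rectangular top, 30 mm thick, top surface at z = 767 mm, supported by four 84×84 mm square legs, each inset 52 mm from the nearest pair of top edges, running from the floor. Four apron rails, 84 mm thick and 77 mm tall, run between adjacent legs with their top edges flush with the underside of the top and their outer faces flush with the legs' outer faces.

B is a bed frame 2026 mm long (x) by 1487 mm wide (y). Four 66×66 mm corner posts, 467 mm tall, at the corners of the footprint. Four rails of 35 mm thickness and 139 mm height run between adjacent posts with their undersides at z = 266 mm, their outer faces flush with the outside of the frame (the two x-running rails run between the posts' inner faces; the two y-running rails run between the posts' inner faces). 12 slats, each 67 mm wide (x) and 16 mm thick, lie across the top of the two x-running rails, running the full 1487 mm width of the frame in y; the slats are evenly spaced along x between the inner faces of the end posts with equal gaps (rounded down to the nearest mm) at the −x end and between each pair — any rounding remainder accumulates at the +x end.

The bed frame is on the floor beside the table on its −x side.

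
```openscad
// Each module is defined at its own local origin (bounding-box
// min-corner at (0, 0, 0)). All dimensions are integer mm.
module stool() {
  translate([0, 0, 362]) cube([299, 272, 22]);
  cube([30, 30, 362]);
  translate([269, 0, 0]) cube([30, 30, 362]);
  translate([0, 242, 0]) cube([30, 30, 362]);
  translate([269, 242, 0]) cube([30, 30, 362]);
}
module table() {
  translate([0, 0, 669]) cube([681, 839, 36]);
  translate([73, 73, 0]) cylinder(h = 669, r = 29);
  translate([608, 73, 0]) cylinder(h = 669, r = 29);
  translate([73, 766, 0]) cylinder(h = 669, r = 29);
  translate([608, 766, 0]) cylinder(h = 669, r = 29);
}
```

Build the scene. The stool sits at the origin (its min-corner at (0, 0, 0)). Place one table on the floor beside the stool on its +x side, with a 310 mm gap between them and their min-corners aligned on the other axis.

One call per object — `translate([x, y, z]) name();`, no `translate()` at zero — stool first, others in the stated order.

stool();
translate([609, 0, 0]) table();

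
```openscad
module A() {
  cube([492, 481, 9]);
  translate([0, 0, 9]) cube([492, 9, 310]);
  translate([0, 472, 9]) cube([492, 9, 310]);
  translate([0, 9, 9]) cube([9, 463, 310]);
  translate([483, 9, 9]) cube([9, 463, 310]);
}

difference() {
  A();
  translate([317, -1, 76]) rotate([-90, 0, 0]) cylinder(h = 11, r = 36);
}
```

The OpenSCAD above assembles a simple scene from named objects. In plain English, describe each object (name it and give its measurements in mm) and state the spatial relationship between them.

A is an open-topped rectangular box: outside dimensions 492×481×319 mm, with a uniform wall and base thickness of 9 mm. The base is a full 492×481 slab on the floor; four walls sit on top of the base. The front and back walls (the −y and +y sides) span the full width; the two side walls fit between them.

The open box has a circular hole of radius 36 mm through its front wall, centred at (x = 317, z = 76).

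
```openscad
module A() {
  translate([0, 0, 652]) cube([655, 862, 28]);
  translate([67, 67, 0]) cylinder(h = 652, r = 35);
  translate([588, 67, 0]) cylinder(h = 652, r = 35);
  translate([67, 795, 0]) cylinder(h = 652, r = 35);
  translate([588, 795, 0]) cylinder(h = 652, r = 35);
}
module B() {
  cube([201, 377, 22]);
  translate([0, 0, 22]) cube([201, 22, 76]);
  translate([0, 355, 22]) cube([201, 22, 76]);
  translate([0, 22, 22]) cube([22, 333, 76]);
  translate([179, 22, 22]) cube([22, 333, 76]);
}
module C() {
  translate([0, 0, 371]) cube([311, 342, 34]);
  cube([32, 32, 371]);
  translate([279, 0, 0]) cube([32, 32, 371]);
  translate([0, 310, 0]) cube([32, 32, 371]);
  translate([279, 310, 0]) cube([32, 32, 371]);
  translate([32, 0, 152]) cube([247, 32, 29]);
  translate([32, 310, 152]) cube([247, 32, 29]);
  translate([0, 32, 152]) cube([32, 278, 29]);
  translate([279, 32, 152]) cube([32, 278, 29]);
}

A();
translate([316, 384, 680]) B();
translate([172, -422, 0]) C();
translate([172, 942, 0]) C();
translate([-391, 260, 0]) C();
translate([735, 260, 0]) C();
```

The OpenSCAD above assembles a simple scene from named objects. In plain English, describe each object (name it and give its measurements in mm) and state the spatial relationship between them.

A is a table with a 655×862 mm rectangular top, 28 mm thick, top surface at z = 680 mm, supported by four round legs of 70 mm diameter, each leg's bounding box inset 32 mm from the nearest pair of top edges, running from the floor.

B is an open storage box with external size 201×377×98 mm and wall thickness 22 mm (the base is also 22 mm thick). The base covers the whole footprint; the four walls stand on the base, with the y-facing walls full-width and the x-facing walls fitting between their inner faces.

C is a four-legged stool. The seat is a 311×342×34 mm slab whose top surface is at z = 405 mm; four square legs, each 32×32 mm in cross-section, run from the floor (z = 0) to the underside of the seat, each flush with a corner of the seat. Four stretchers, 32 mm wide and 29 mm tall, connect adjacent legs with their undersides at z = 152 mm, each running between the inner faces of the legs it joins and aligned with the legs' outer faces on the other axis.

The open box is on top of the table. Four stools sit around the table at the −y, +y, −x, +x sides.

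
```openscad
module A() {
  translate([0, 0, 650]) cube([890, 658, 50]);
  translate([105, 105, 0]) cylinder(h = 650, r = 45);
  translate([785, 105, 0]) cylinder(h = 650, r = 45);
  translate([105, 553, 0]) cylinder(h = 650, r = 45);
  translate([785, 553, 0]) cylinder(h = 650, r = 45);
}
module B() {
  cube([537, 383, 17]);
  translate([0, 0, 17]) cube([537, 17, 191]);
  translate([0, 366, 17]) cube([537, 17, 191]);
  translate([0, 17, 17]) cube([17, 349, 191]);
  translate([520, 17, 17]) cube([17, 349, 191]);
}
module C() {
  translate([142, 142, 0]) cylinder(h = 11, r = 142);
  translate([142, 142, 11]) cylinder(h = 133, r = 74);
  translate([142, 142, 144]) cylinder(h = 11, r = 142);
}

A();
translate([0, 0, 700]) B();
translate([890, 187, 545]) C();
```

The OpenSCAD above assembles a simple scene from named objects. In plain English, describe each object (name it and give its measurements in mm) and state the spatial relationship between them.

A is a rectangular dining table. The top is 890×658×50 mm with its upper surface at z = 700 mm. It stands on four round legs of 90 mm diameter, each leg's bounding box inset 60 mm from the nearest pair of top edges, running from the floor to the underside of the top.

B is an open-topped rectangular box: outside dimensions 537×383×208 mm, with a uniform wall and base thickness of 17 mm. The base is a full 537×383 slab on the floor; four walls sit on top of the base. The front and back walls (the −y and +y sides) span the full width; the two side walls fit between them.

C is a spool: two coaxial disc flanges of radius 142 mm and thickness 11 mm, joined by a core cylinder of radius 74 mm and height 133 mm. The lower flange rests on z = 0 and the three cylinders share a vertical axis.

The open box is on top of the table. The spool is beside the table with their tops flush at z = 700.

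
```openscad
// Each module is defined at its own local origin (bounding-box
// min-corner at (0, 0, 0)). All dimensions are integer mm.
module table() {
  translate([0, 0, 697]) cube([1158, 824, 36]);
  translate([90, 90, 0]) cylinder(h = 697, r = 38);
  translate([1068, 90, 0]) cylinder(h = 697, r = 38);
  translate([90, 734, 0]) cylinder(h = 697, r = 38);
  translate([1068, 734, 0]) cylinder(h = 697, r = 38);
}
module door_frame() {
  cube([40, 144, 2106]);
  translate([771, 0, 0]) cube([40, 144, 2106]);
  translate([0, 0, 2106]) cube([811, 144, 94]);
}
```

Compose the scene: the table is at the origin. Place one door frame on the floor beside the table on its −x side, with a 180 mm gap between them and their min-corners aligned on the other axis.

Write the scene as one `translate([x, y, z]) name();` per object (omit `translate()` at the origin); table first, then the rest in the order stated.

table();
translate([-991, 0, 0]) door_frame();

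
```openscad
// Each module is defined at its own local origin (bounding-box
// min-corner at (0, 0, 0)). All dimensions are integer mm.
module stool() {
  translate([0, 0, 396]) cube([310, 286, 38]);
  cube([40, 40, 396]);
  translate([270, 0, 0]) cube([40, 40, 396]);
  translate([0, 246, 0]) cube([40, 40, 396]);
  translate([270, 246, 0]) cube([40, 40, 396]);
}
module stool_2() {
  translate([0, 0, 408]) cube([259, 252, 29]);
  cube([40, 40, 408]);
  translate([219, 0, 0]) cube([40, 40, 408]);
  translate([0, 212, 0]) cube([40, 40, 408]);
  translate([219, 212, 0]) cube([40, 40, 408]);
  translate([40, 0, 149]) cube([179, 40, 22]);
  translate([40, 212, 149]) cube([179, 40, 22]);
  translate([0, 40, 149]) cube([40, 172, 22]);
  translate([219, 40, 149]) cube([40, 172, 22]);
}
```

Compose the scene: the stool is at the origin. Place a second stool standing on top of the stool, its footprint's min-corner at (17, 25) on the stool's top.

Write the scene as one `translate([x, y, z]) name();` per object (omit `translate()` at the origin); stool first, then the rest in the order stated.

stool();
translate([17, 25, 434]) stool_2();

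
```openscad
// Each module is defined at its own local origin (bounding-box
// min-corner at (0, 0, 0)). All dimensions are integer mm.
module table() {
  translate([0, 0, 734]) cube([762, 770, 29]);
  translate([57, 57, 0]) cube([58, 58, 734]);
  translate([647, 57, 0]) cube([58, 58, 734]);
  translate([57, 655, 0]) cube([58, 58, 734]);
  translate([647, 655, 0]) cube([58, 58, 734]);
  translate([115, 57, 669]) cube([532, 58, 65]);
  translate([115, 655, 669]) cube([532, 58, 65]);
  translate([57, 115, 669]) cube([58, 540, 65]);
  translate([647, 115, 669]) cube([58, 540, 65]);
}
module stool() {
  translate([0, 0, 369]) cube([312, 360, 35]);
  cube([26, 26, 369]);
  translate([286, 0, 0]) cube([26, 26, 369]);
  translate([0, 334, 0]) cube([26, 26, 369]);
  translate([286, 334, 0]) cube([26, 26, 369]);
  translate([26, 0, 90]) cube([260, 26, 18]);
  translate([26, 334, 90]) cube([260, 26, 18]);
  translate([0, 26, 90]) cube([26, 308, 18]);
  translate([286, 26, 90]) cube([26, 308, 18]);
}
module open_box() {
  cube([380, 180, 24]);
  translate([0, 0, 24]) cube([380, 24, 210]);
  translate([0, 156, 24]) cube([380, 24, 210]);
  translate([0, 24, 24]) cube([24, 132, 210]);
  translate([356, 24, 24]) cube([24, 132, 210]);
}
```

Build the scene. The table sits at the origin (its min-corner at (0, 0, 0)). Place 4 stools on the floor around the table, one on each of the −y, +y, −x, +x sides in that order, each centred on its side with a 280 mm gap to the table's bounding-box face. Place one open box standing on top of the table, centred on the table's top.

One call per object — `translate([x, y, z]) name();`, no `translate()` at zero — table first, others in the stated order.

table();
translate([225, -640, 0]) stool();
translate([225, 1050, 0]) stool();
translate([-592, 205, 0]) stool();
translate([1042, 205, 0]) stool();
translate([191, 295, 763]) open_box();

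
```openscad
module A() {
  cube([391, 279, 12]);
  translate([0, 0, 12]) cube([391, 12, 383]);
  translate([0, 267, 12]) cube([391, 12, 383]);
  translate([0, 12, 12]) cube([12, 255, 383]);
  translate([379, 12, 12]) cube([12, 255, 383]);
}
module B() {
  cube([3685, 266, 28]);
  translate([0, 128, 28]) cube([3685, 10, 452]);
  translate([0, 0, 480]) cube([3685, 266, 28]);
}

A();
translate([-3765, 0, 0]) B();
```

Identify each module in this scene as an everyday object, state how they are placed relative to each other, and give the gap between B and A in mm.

The I-beam's nearest face is 80 mm from the open box's −x face.

A is an open box. B is an I-beam. The I-beam is on the floor beside the open box on its −x side. The gap between the I-beam and the open box is 80 mm.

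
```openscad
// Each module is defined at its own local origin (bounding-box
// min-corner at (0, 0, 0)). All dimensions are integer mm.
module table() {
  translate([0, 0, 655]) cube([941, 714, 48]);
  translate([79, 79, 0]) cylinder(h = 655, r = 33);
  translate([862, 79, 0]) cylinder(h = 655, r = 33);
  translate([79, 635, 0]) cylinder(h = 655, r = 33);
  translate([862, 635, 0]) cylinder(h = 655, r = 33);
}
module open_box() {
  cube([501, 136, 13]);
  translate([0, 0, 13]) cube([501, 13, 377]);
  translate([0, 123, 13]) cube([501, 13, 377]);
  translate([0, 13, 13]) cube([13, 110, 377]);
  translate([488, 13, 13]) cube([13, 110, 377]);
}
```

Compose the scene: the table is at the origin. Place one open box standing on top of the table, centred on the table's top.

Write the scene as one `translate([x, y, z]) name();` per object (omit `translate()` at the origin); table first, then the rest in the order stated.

table();
translate([220, 289, 703]) open_box();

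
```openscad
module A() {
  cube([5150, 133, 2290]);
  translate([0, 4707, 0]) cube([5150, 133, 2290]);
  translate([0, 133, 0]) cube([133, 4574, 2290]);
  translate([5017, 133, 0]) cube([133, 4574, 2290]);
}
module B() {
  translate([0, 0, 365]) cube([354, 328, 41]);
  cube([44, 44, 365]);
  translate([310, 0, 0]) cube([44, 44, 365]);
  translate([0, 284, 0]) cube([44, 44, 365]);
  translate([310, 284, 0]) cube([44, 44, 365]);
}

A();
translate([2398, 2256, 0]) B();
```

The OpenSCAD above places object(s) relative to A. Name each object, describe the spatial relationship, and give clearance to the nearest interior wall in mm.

Clearances: x = 2265, y = 2123; minimum 2123 mm.

A is a house frame. B is a stool. The stool sits inside the house frame, centred. The clearance to the nearest interior wall is 2123 mm.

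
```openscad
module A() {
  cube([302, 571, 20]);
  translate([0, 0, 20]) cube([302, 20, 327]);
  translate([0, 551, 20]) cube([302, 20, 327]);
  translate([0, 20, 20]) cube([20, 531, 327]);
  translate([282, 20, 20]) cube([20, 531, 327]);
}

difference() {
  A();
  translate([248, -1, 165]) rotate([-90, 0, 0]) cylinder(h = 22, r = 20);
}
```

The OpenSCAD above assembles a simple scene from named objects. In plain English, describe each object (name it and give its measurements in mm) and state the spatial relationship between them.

A is an open-topped rectangular box: outside dimensions 302×571×347 mm, with a uniform wall and base thickness of 20 mm. The base is a full 302×571 slab on the floor; four walls sit on top of the base. The front and back walls (the −y and +y sides) span the full width; the two side walls fit between them.

The open box has a circular hole of radius 20 mm through its front wall, centred at (x = 248, z = 165).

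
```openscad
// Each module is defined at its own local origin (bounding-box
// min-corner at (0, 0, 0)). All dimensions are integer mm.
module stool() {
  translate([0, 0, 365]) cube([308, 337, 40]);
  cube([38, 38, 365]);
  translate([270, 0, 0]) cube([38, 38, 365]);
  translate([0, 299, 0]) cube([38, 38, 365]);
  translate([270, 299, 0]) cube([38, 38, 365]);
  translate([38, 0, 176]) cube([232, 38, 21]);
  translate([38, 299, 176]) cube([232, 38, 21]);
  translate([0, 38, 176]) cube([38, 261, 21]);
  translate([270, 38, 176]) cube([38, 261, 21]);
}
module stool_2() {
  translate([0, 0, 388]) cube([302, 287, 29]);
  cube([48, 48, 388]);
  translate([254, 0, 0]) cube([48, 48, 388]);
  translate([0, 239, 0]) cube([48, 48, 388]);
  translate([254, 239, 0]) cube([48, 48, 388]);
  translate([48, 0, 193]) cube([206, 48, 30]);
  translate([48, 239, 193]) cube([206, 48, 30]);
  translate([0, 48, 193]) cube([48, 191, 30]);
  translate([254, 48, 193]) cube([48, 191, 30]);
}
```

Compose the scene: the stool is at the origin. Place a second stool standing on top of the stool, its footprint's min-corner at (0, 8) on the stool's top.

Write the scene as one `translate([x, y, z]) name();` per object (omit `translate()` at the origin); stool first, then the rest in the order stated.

stool();
translate([0, 8, 405]) stool_2();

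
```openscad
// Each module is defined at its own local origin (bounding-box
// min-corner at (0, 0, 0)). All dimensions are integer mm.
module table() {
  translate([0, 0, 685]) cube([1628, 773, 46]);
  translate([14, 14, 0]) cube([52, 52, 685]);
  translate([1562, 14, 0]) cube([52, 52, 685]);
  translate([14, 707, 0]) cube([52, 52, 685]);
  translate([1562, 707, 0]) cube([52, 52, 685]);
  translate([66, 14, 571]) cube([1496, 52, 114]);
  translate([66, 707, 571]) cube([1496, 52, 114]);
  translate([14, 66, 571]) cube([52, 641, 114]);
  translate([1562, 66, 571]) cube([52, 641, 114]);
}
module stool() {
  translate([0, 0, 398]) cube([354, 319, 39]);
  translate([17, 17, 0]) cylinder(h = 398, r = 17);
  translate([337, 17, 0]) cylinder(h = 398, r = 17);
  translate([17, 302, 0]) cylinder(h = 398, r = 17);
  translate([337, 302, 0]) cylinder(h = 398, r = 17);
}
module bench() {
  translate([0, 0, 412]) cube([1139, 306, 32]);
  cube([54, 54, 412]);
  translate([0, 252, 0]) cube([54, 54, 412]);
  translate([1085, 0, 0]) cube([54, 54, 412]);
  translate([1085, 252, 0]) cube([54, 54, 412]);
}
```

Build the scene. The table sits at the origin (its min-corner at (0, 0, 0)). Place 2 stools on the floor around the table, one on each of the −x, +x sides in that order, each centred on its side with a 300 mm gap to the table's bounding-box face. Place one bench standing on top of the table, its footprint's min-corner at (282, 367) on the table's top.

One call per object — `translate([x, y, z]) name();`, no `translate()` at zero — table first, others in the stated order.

table();
translate([-654, 227, 0]) stool();
translate([1928, 227, 0]) stool();
translate([282, 367, 731]) bench();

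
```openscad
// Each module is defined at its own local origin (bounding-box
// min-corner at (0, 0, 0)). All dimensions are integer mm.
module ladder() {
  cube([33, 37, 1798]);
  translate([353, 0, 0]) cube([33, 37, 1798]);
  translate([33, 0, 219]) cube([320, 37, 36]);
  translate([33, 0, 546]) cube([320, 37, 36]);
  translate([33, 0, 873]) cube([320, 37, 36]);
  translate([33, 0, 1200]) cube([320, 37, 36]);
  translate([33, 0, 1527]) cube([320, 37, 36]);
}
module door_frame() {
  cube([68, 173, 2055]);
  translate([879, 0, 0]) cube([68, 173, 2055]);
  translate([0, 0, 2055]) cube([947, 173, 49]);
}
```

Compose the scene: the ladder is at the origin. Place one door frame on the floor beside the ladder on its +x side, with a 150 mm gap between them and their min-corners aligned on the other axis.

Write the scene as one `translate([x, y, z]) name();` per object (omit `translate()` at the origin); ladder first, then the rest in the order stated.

ladder();
translate([536, 0, 0]) door_frame();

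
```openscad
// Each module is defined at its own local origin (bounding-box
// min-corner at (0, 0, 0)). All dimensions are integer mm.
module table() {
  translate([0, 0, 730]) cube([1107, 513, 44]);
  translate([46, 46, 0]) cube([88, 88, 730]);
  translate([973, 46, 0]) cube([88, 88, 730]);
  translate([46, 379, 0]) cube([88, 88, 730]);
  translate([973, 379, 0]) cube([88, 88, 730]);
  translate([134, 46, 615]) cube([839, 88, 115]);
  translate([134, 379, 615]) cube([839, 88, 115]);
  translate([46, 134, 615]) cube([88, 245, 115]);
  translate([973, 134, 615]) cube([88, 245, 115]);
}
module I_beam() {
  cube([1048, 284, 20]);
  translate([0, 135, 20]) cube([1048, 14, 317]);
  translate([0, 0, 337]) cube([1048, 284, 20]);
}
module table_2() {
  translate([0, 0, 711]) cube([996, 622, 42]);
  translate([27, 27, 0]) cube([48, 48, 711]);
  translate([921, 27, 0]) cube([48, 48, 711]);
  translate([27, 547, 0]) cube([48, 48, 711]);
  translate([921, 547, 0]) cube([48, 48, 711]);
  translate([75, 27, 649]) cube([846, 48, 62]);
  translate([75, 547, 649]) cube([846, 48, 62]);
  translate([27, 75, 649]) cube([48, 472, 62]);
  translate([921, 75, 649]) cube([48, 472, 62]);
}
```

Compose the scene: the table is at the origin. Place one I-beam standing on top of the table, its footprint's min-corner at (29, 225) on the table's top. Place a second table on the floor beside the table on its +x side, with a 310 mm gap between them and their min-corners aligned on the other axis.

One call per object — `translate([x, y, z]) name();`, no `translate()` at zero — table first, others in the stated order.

table();
translate([29, 225, 774]) I_beam();
translate([1417, 0, 0]) table_2();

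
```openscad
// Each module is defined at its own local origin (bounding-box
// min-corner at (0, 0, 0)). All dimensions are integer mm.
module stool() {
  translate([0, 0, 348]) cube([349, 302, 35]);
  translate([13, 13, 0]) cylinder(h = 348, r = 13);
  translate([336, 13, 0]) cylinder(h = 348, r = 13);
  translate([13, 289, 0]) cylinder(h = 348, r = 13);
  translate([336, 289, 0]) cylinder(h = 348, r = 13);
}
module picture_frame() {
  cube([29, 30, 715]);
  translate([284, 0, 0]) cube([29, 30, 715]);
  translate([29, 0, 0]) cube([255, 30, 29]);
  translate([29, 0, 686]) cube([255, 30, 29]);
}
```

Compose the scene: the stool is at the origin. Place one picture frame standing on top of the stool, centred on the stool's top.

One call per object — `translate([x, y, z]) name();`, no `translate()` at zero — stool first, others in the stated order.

stool();
translate([18, 136, 383]) picture_frame();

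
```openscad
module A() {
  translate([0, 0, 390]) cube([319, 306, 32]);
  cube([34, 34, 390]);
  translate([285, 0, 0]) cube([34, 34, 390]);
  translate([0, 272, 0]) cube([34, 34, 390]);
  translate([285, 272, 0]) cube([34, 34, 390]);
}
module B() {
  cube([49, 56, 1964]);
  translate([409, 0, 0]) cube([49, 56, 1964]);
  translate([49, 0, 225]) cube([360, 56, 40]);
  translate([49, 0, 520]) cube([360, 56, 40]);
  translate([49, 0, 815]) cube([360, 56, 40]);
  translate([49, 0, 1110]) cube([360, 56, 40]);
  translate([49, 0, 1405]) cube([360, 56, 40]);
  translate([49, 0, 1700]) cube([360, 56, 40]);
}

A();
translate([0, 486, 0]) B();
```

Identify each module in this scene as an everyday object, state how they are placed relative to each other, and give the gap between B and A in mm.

The ladder's nearest face is 180 mm from the stool's +y face.

A is a stool. B is a ladder. The ladder is on the floor beside the stool on its +y side. The gap between the ladder and the stool is 180 mm.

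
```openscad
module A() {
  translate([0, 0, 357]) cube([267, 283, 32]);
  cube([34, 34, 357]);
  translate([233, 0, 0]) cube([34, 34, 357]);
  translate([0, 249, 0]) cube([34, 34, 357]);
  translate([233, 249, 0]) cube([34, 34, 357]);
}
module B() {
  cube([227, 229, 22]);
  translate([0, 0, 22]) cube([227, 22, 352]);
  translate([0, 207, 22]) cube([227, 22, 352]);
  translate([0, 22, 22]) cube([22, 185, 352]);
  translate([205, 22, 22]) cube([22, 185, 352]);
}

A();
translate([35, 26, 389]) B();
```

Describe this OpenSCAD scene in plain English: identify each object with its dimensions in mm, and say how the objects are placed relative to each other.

A is a simple wooden stool: a rectangular seat 267 mm (x) by 283 mm (y), 32 mm thick, top face at z = 389 mm, on four square legs, each 34×34 mm in cross-section. The legs rest on z = 0, each flush with a corner of the seat.

B is an open-topped rectangular box: outside dimensions 227×229×374 mm, with a uniform wall and base thickness of 22 mm. The base is a full 227×229 slab on the floor; four walls sit on top of the base. The front and back walls (the −y and +y sides) span the full width; the two side walls fit between them.

The open box is on top of the stool.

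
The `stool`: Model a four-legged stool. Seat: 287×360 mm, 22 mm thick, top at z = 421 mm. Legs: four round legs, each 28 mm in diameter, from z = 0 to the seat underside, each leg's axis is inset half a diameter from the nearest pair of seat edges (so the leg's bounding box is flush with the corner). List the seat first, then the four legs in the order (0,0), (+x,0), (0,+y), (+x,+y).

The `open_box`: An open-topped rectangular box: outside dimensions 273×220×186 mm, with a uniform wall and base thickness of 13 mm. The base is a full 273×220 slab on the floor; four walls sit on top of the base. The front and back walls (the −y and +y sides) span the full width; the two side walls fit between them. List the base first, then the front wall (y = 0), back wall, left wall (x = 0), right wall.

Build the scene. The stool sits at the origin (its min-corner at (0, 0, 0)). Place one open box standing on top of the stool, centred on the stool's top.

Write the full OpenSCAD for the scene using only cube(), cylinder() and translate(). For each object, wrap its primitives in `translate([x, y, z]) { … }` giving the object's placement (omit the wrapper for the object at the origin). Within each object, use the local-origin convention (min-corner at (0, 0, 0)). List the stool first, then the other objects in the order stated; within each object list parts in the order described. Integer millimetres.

translate([0, 0, 399]) cube([287, 360, 22]);
translate([14, 14, 0]) cylinder(h = 399, r = 14);
translate([273, 14, 0]) cylinder(h = 399, r = 14);
translate([14, 346, 0]) cylinder(h = 399, r = 14);
translate([273, 346, 0]) cylinder(h = 399, r = 14);
translate([7, 70, 421]) {
  cube([273, 220, 13]);
  translate([0, 0, 13]) cube([273, 13, 173]);
  translate([0, 207, 13]) cube([273, 13, 173]);
  translate([0, 13, 13]) cube([13, 194, 173]);
  translate([260, 13, 13]) cube([13, 194, 173]);
}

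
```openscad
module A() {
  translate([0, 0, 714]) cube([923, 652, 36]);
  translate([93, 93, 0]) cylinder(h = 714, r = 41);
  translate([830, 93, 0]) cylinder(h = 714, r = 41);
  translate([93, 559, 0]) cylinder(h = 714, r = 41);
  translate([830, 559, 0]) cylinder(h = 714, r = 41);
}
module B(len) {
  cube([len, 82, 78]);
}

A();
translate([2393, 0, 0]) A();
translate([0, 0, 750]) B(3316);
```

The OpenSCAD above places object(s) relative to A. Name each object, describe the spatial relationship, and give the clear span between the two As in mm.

Second table starts at x = 2393; first ends at x = 923; clear span = 2393 − 923 = 1470 mm.

A is a table. B is a beam. A beam spans the tops of two tables. The clear span between the two tables is 1470 mm.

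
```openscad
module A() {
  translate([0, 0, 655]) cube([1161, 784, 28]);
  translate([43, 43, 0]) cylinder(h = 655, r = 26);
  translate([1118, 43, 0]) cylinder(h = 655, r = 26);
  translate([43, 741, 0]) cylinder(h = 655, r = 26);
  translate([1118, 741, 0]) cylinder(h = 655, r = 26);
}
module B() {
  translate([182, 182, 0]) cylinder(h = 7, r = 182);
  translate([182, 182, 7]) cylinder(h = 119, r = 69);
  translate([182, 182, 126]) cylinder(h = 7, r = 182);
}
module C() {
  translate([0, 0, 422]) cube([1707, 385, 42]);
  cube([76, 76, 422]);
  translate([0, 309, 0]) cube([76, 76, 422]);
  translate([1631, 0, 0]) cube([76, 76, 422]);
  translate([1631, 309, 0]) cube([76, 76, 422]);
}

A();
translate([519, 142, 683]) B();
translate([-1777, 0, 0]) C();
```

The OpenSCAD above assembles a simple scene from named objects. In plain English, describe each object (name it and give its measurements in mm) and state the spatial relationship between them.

A is a table with a 1161×784 mm rectangular top, 28 mm thick, top surface at z = 683 mm, supported by four round legs of 52 mm diameter, each leg's bounding box inset 17 mm from the nearest pair of top edges, running from the floor.

B is a spool: two coaxial disc flanges of radius 182 mm and thickness 7 mm, joined by a core cylinder of radius 69 mm and height 119 mm. The lower flange rests on z = 0 and the three cylinders share a vertical axis.

C is a long wooden bench with a 1707 mm (x) × 385 mm (y) seat, 42 mm thick, its top surface 464 mm above the floor. Four 76 mm square legs at the seat corners, flush with the edges, run from z = 0 to the seat underside.

The spool is on top of the table. The bench is on the floor beside the table on its −x side.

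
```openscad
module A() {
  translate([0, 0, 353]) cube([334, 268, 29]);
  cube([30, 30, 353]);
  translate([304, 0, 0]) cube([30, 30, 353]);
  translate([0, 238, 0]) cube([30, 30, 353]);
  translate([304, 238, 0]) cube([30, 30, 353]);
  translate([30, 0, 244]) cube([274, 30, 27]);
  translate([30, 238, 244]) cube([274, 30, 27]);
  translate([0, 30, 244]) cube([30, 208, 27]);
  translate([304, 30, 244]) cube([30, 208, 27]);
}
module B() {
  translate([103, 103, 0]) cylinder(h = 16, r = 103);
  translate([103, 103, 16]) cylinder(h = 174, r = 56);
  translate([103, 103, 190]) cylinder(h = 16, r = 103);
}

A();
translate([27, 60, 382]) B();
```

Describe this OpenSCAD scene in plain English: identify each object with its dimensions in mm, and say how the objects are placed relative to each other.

A is a four-legged stool. The seat is 334×268 mm, 29 mm thick, top at z = 382 mm. It stands on four square legs, each 30×30 mm in cross-section, from z = 0 to the seat underside, each flush with a corner of the seat. Four stretchers, 30 mm wide and 27 mm tall, connect adjacent legs with their undersides at z = 244 mm, each running between the inner faces of the legs it joins and aligned with the legs' outer faces on the other axis.

B is a spool: two coaxial disc flanges of radius 103 mm and thickness 16 mm, joined by a core cylinder of radius 56 mm and height 174 mm. The lower flange rests on z = 0 and the three cylinders share a vertical axis.

The spool is on top of the stool.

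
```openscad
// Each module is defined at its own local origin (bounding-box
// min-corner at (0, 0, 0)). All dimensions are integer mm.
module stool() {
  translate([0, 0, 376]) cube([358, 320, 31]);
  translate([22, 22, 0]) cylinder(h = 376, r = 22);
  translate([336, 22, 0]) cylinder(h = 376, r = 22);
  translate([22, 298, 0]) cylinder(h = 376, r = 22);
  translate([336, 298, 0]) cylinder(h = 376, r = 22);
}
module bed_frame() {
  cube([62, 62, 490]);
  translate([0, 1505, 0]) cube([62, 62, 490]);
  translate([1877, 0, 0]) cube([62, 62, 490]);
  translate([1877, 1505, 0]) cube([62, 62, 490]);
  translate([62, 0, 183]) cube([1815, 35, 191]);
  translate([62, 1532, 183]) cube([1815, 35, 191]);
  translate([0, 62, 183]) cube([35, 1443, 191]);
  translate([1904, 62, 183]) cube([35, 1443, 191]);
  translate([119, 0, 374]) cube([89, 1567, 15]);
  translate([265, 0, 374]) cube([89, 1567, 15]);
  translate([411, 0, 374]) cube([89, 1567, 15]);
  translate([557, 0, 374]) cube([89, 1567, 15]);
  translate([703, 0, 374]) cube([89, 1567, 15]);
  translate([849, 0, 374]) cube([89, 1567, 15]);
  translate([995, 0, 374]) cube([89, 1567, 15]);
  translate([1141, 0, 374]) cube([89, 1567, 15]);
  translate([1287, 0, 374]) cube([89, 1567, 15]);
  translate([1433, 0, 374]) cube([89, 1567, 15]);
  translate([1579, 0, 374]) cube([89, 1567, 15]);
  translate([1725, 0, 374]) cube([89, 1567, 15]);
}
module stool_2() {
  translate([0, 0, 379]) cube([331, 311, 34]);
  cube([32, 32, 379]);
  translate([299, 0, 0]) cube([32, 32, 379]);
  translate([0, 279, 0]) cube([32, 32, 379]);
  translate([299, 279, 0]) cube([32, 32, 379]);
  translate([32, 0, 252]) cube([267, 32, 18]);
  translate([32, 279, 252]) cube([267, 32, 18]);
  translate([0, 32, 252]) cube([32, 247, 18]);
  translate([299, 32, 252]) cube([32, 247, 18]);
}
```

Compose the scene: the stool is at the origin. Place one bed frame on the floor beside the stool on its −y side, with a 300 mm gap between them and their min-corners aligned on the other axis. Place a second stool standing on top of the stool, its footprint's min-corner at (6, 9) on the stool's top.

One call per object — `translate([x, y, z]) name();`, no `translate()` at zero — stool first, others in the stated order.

stool();
translate([0, -1867, 0]) bed_frame();
translate([6, 9, 407]) stool_2();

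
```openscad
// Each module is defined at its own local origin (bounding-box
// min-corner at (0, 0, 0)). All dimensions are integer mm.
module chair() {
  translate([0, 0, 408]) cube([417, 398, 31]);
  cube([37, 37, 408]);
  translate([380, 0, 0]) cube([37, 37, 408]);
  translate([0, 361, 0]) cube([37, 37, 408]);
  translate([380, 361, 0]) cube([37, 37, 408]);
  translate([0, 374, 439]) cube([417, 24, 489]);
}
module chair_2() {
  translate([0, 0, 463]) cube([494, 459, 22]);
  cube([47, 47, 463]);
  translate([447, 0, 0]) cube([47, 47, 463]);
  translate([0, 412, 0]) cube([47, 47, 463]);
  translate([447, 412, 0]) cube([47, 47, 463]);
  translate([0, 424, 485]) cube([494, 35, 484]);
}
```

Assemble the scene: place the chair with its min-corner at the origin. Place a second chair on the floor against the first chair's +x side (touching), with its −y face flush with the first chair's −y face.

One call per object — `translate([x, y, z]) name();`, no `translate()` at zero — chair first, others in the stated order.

chair();
translate([417, 0, 0]) chair_2();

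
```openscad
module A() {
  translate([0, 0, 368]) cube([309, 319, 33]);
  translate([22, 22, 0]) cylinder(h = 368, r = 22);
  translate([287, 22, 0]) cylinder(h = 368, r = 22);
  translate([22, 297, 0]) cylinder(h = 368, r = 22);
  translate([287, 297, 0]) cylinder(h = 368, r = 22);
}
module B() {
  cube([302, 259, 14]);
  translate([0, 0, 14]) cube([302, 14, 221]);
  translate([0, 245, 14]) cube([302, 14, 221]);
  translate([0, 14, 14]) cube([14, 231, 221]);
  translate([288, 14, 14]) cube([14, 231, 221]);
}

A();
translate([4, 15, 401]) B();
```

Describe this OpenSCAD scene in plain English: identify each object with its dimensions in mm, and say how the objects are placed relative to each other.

A is a simple wooden stool: a rectangular seat 309 mm (x) by 319 mm (y), 33 mm thick, top face at z = 401 mm, on four round legs, each 44 mm in diameter. The legs rest on z = 0, each leg's axis is inset half a diameter from the nearest pair of seat edges (so the leg's bounding box is flush with the corner).

B is an open-topped rectangular box: outside dimensions 302×259×235 mm, with a uniform wall and base thickness of 14 mm. The base is a full 302×259 slab on the floor; four walls sit on top of the base. The front and back walls (the −y and +y sides) span the full width; the two side walls fit between them.

The open box is on top of the stool.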